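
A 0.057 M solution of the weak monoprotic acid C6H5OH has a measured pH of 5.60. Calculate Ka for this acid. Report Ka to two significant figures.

[H+] = 10^(-5.60) = 2.51 × 10^-6 M
At equilibrium [HA] = 0.057 − 2.51 × 10^-6 = 5.70 × 10^-2 M
Ka = [H+][A-]/[HA] = (2.51 × 10^-6)² / 5.70 × 10^-2 = 1.1 × 10^-10

Ka = 1.1 × 10^-10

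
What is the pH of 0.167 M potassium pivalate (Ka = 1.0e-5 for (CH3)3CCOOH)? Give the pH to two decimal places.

(CH3)3CCOO- is the conjugate base of the weak acid (CH3)3CCOOH.
Kb = Kw/Ka = 1.0×10^-14 / 1.0 × 10^-5 = 1.00 × 10^-9
Let x = [OH-] at equilibrium. Kb = x²/(0.167 − x).
Assume x ≪ 0.167: x ≈ √(1.00 × 10^-9 × 0.167) = 1.29 × 10^-5 M
Check: 0.0077% ionized — well under 5%, approximation valid.
pOH = 4.89, so pH = 14.00 − pOH = 9.11

pH = 9.11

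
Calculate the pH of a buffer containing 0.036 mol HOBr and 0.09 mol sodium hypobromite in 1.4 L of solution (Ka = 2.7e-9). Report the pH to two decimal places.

pH = 8.97

pKa = −log(2.7 × 10^-9) = 8.569
pH = pKa + log([A⁻]/[HA]) = 8.569 + log(0.09/0.036)
pH = 8.569 + (+0.398) = 8.97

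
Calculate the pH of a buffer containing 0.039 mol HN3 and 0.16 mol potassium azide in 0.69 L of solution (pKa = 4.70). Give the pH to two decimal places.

pH = 5.31

Henderson–Hasselbalch: pH = pKa + log([N3-]/[HN3]) = 4.70 + log(0.16/0.039)
pH = 4.70 + (+0.613) = 5.31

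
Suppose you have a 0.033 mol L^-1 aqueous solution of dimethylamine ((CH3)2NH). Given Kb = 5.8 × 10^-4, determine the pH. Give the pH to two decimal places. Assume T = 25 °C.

(CH3)2NH + H2O ⇌ (CH3)2NH2+ + OH-
Let x = [OH-] at equilibrium. Kb = x²/(0.033 − x).
The 5% rule fails; solving x² + Kb·x − Kb·C₀ = 0 exactly:
x = [−0.00058 + √(0.00058² + 7.66e-05)]/2 = 4.09 × 10^-3 M
pOH = −log(4.09 × 10^-3) = 2.39; pH = 14.00 − 2.39 = 11.61

pH = 11.61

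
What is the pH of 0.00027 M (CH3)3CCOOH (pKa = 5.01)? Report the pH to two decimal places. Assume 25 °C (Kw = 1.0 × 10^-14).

pH = 4.33

(CH3)3CCOOH ⇌ (CH3)3CCOO- + H+
Ka = 10^(−5.01) = 9.77 × 10^-6
From the ICE table, Ka = [H+]²/(0.00027 − [H+]) = 9.77 × 10^-6.
The 5% rule fails; solving [H+]² + Ka·[H+] − Ka·C₀ = 0 exactly:
[H+] = [−9.77e-06 + √(9.77e-06² + 1.06e-08)]/2 = 4.67 × 10^-5 M
pH = −log[H+] = −log(4.67 × 10^-5) = 4.33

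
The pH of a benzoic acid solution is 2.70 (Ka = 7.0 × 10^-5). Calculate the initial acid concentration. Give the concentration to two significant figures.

C₀ = 5.9 × 10^-2 M

[H+] = 10^(-2.70) = 2.00 × 10^-3 M = x
Ka = x²/(C₀ − x) ⇒ C₀ = x + x²/Ka
C₀ = 2.00 × 10^-3 + (2.00 × 10^-3)²/(7.0 × 10^-5) = 5.91 × 10^-2 M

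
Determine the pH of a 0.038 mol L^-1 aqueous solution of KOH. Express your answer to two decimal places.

pH = 12.58

KOH is a strong base; [OH-] = 0.038 M.
pOH = -log(0.038) = 1.42
pH = 14.00 - 1.42 = 12.58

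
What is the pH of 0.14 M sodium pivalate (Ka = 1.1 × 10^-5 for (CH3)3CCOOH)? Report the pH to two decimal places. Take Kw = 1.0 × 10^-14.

pH = 9.05

(CH3)3CCOO- is the conjugate base of the weak acid (CH3)3CCOOH.
Kb = Kw/Ka = 1.0×10^-14 / 1.1 × 10^-5 = 9.09 × 10^-10
Let x = [OH-] at equilibrium. Kb = x²/(0.14 − x).
Assume x ≪ 0.14: x ≈ √(9.09 × 10^-10 × 0.14) = 1.13 × 10^-5 M
pOH = −log(1.13 × 10^-5) = 4.95; pH = 14.00 − 4.95 = 9.05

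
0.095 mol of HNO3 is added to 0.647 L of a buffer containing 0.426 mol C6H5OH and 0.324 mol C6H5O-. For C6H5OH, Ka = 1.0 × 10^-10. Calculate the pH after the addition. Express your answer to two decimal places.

Added H+ converts C6H5O- to C6H5OH: C6H5OH → 0.521 mol, C6H5O- → 0.229 mol.
pKa = −log(1.0 × 10^-10) = 10.000
Henderson–Hasselbalch with mole ratio 0.229/0.521: pH = 10.000 + (-0.357)

pH = 9.64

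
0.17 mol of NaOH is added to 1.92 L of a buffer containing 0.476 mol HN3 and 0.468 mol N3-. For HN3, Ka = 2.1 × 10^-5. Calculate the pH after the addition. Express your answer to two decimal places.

pH = 5.00

OH- converts HN3 to N3-: HN3 → 0.306 mol, N3- → 0.638 mol.
pKa = −log(2.1 × 10^-5) = 4.678
pH = pKa + log([A⁻]/[HA]) = 4.678 + log(0.638/0.306) = 4.678 +0.319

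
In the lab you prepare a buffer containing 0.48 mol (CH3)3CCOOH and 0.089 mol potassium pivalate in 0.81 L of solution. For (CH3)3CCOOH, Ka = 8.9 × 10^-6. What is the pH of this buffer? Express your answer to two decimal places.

pH = 4.32

pKa = −log(8.9 × 10^-6) = 5.051
pH = pKa + log([A⁻]/[HA]) = 5.051 + log(0.089/0.48)
pH = 5.051 + (-0.732) = 4.32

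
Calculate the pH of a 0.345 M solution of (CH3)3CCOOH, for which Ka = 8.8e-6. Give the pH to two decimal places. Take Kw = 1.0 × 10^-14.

(CH3)3CCOOH ⇌ (CH3)3CCOO- + H+
Ka = x²/(0.345 − x) = 8.8 × 10^-6
Since Ka ≪ C₀, x ≈ √(Ka·C₀) = 1.74 × 10^-3 M.
Check: 0.51% ionized — well under 5%, approximation valid.
pH = −log(1.74 × 10^-3) = 2.76

pH = 2.76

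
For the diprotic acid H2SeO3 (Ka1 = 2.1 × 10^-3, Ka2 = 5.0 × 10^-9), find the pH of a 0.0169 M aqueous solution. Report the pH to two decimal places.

Ka1 ≫ Ka2, so treat the first dissociation as the only significant source of H+.
Ka1 = x²/(0.0169 − x) = 2.1 × 10^-3
Solving the quadratic: x = (−Ka1 + √(Ka1² + 4·Ka1·C₀))/2 = 5.00 × 10^-3 M
pH = −log(5.00 × 10^-3) = 2.30

pH = 2.30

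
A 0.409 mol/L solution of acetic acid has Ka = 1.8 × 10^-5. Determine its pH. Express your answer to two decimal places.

pH = 2.57

CH3COOH ⇌ CH3COO- + H+
From the ICE table, Ka = [H+]²/(0.409 − [H+]) = 1.8 × 10^-5.
Neglecting [H+] in the denominator: [H+] = √(1.8 × 10^-5 × 0.409) = 2.71 × 10^-3 M
Check: 0.66% ionized — well under 5%, approximation valid.
pH = −log[H+] = −log(2.71 × 10^-3) = 2.57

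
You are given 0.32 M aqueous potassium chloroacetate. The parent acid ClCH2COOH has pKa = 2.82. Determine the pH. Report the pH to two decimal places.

pH = 8.16

ClCH2COO- is the conjugate base of the weak acid ClCH2COOH.
Ka = 10^(−2.82) = 1.51 × 10^-3
Kb = Kw/Ka = 1.0×10^-14 / 1.51 × 10^-3 = 6.62 × 10^-12
From the ICE table, Kb = x²/(0.32 − x) = 6.62 × 10^-12.
Assume x ≪ 0.32: x ≈ √(6.62 × 10^-12 × 0.32) = 1.46 × 10^-6 M
pOH = −log(1.46 × 10^-6) = 5.84; pH = 14.00 − 5.84 = 8.16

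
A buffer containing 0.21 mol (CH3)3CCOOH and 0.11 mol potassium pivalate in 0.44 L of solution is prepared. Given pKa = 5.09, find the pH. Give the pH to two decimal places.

pH = 4.81

pH = pKa + log([A⁻]/[HA]) = 5.09 + log(0.11/0.21)
pH = 5.09 + (-0.281) = 4.81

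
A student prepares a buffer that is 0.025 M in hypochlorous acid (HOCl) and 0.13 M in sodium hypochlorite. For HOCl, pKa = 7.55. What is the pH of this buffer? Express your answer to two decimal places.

pH = 8.27

Henderson–Hasselbalch: pH = pKa + log([OCl-]/[HOCl]) = 7.55 + log(0.13/0.025)
pH = 7.55 + (+0.716) = 8.27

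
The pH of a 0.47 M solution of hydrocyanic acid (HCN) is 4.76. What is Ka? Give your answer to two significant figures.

Ka = 6.4 × 10^-10

[H+] = 10^(-4.76) = 1.74 × 10^-5 M
At equilibrium [HA] = 0.47 − 1.74 × 10^-5 = 4.70 × 10^-1 M
Ka = [H+][A-]/[HA] = (1.74 × 10^-5)² / 4.70 × 10^-1 = 6.4 × 10^-10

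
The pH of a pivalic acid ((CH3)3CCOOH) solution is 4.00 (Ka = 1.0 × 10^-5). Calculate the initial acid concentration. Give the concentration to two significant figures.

[H+] = 10^(-4.00) = 1.00 × 10^-4 M = x
Ka = x²/(C₀ − x) ⇒ C₀ = x + x²/Ka
C₀ = 1.00 × 10^-4 + (1.00 × 10^-4)²/(1.0 × 10^-5) = 1.10 × 10^-3 M

C₀ = 1.1 × 10^-3 M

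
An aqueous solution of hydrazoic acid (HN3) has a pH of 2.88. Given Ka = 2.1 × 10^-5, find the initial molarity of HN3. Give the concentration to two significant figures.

C₀ = 8.4 × 10^-2 M

[H+] = 10^(-2.88) = 1.32 × 10^-3 M = x
Ka = x²/(C₀ − x) ⇒ C₀ = x + x²/Ka
C₀ = 1.32 × 10^-3 + (1.32 × 10^-3)²/(2.1 × 10^-5) = 8.43 × 10^-2 M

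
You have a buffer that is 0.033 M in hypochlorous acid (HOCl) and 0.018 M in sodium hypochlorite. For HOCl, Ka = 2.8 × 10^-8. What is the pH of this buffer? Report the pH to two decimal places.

pH = 7.29

pKa = −log(2.8 × 10^-8) = 7.553
Henderson–Hasselbalch: pH = pKa + log([OCl-]/[HOCl]) = 7.553 + log(0.018/0.033)
pH = 7.553 + (-0.263) = 7.29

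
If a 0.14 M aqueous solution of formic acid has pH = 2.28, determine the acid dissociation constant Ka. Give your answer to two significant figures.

[H+] = 10^(-2.28) = 5.25 × 10^-3 M
At equilibrium [HA] = 0.14 − 5.25 × 10^-3 = 1.35 × 10^-1 M
Ka = [H+][A-]/[HA] = (5.25 × 10^-3)² / 1.35 × 10^-1 = 2.0 × 10^-4

Ka = 2.0 × 10^-4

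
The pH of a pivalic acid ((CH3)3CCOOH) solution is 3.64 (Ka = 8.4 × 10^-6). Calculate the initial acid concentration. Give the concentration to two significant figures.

C₀ = 6.5 × 10^-3 M

[H+] = 10^(-3.64) = 2.29 × 10^-4 M = x
Ka = x²/(C₀ − x) ⇒ C₀ = x + x²/Ka
C₀ = 2.29 × 10^-4 + (2.29 × 10^-4)²/(8.4 × 10^-6) = 6.47 × 10^-3 M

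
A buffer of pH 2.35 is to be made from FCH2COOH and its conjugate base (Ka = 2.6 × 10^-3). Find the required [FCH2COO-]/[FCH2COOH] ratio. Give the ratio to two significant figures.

pKa = -log(2.6 × 10^-3) = 2.585
pH = pKa + log(r) ⇒ log(r) = 2.35 − 2.585 = -0.235
r = [FCH2COO-]/[FCH2COOH] = 10^(-0.235) = 0.582

ratio = 0.58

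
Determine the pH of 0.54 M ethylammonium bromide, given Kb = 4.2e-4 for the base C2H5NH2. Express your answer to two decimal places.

C2H5NH3+ is the conjugate acid of the weak base C2H5NH2.
Ka = Kw/Kb = 1.0×10^-14 / 4.2 × 10^-4 = 2.38 × 10^-11
Ka = x²/(0.54 − x) = 2.38 × 10^-11
Assume x ≪ 0.54: x ≈ √(2.38 × 10^-11 × 0.54) = 3.58 × 10^-6 M
pH = −log[H+] = −log(3.58 × 10^-6) = 5.45

pH = 5.45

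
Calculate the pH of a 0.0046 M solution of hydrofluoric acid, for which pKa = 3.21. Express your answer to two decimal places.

HF ⇌ F- + H+
Ka = 10^(−3.21) = 6.17 × 10^-4
Ka = x²/(0.0046 − x) = 6.17 × 10^-4
The 5% rule fails; solving x² + Ka·x − Ka·C₀ = 0 exactly:
x = [−0.000617 + √(0.000617² + 1.14e-05)]/2 = 1.40 × 10^-3 M
pH = −log[H+] = −log(1.40 × 10^-3) = 2.85

pH = 2.85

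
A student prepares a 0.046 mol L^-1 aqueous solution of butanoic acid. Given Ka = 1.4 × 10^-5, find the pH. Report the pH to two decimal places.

pH = 3.10

CH3(CH2)2COOH ⇌ CH3(CH2)2COO- + H+
Let x = [H+] at equilibrium. Ka = x²/(0.046 − x).
Since Ka ≪ C₀, x ≈ √(Ka·C₀) = 8.02 × 10^-4 M.
pH = −log[H+] = −log(8.02 × 10^-4) = 3.10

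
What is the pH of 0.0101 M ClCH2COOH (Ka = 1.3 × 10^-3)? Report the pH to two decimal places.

ClCH2COOH ⇌ ClCH2COO- + H+
From the ICE table, Ka = [H+]²/(0.0101 − [H+]) = 1.3 × 10^-3.
Here C₀/Ka ≈ 7.77, so the small-[H+] approximation fails. Use the quadratic:
[H+] = [−0.0013 + √(0.0013² + 5.25e-05)]/2 = 3.03 × 10^-3 M
pH = −log[H+] = −log(3.03 × 10^-3) = 2.52

pH = 2.52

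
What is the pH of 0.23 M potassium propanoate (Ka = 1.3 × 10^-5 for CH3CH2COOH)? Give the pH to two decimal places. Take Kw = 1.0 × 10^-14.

CH3CH2COO- is the conjugate base of the weak acid CH3CH2COOH.
Kb = Kw/Ka = 1.0×10^-14 / 1.3 × 10^-5 = 7.69 × 10^-10
Kb = x²/(0.23 − x) = 7.69 × 10^-10
Since Kb ≪ C₀, x ≈ √(Kb·C₀) = 1.33 × 10^-5 M.
(x/C₀ = 0.0058% < 5%, so the approximation holds.)
pOH = 4.88, so pH = 14.00 − pOH = 9.12

pH = 9.12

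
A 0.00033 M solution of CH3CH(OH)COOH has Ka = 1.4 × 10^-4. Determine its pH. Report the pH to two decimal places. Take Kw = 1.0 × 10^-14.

CH3CH(OH)COOH ⇌ CH3CH(OH)COO- + H+
From the ICE table, Ka = [H+]²/(0.00033 − [H+]) = 1.4 × 10^-4.
Here C₀/Ka ≈ 2.36, so the small-[H+] approximation fails. Use the quadratic:
[H+] = [−0.00014 + √(0.00014² + 1.85e-07)]/2 = 1.56 × 10^-4 M
pH = −log[H+] = −log(1.56 × 10^-4) = 3.81

pH = 3.81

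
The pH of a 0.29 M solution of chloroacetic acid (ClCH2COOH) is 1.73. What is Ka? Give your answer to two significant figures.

[H+] = 10^(-1.73) = 1.86 × 10^-2 M
At equilibrium [HA] = 0.29 − 1.86 × 10^-2 = 2.71 × 10^-1 M
Ka = [H+][A-]/[HA] = (1.86 × 10^-2)² / 2.71 × 10^-1 = 1.3 × 10^-3

Ka = 1.3 × 10^-3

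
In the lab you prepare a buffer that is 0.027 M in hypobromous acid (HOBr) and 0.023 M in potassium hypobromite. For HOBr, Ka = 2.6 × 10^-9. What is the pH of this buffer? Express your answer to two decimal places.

pKa = −log(2.6 × 10^-9) = 8.585
Henderson–Hasselbalch: pH = pKa + log([OBr-]/[HOBr]) = 8.585 + log(0.023/0.027)
pH = 8.585 + (-0.070) = 8.52

pH = 8.52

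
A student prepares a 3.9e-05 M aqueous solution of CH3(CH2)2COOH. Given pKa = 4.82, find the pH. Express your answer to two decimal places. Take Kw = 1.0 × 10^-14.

pH = 4.75

CH3(CH2)2COOH ⇌ CH3(CH2)2COO- + H+
Ka = 10^(−4.82) = 1.51 × 10^-5
From the ICE table, Ka = [H+]²/(3.9e-05 − [H+]) = 1.51 × 10^-5.
The 5% rule fails; solving [H+]² + Ka·[H+] − Ka·C₀ = 0 exactly:
[H+] = [−1.51e-05 + √(1.51e-05² + 2.36e-09)]/2 = 1.79 × 10^-5 M
pH = −log(1.79 × 10^-5) = 4.75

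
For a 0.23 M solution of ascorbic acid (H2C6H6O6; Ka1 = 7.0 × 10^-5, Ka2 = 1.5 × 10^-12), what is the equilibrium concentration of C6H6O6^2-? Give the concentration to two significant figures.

1.5 × 10^-12 M

First ionization gives [H+] ≈ [HC6H6O6-] = 4.01 × 10^-3 M.
Second step: Ka2 = [H+][C6H6O6^2-]/[HC6H6O6-] ≈ [C6H6O6^2-] (since [H+] ≈ [HC6H6O6-]).
So [C6H6O6^2-] ≈ Ka2.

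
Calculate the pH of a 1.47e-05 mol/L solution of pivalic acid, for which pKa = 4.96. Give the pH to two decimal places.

pH = 5.08

(CH3)3CCOOH ⇌ (CH3)3CCOO- + H+
Ka = 10^(−4.96) = 1.10 × 10^-5
From the ICE table, Ka = [H+]²/(1.47e-05 − [H+]) = 1.10 × 10^-5.
[H+] is not negligible relative to C₀; solve [H+]² + 1.1e-05·[H+] − 1.62e-10 = 0.
[H+] = [−1.1e-05 + √(1.1e-05² + 6.47e-10)]/2 = 8.35 × 10^-6 M
pH = −log(8.35 × 10^-6) = 5.08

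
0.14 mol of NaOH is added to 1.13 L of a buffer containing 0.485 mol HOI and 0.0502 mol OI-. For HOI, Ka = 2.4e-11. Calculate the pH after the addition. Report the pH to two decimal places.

OH- converts HOI to OI-: HOI → 0.345 mol, OI- → 0.19 mol.
pKa = −log(2.4 × 10^-11) = 10.620
Henderson–Hasselbalch with mole ratio 0.19/0.345: pH = 10.620 + (-0.259)

pH = 10.36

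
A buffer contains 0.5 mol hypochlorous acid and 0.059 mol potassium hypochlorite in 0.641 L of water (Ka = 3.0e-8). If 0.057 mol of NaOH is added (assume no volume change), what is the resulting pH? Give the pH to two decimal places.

pH = 6.94

After neutralization: n(HOCl) = 0.443 mol, n(OCl-) = 0.116 mol.
pKa = −log(3.0 × 10^-8) = 7.523
pH = pKa + log(n_OCl-/n_HOCl) = 7.523 + log(0.116/0.443) = 7.523 + (-0.582)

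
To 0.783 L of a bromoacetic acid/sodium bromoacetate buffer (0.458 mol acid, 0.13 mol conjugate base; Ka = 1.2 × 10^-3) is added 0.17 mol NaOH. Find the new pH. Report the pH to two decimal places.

pH = 2.94

OH- converts BrCH2COOH to BrCH2COO-: BrCH2COOH → 0.288 mol, BrCH2COO- → 0.3 mol.
pKa = −log(1.2 × 10^-3) = 2.921
Henderson–Hasselbalch with mole ratio 0.3/0.288: pH = 2.921 + (+0.018)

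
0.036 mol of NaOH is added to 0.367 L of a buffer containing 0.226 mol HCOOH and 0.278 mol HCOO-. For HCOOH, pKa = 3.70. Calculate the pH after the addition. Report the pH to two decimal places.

pH = 3.92

OH- converts HCOOH to HCOO-: HCOOH → 0.19 mol, HCOO- → 0.314 mol.
pH = pKa + log(n_HCOO-/n_HCOOH) = 3.70 + log(0.314/0.19) = 3.70 + (+0.218)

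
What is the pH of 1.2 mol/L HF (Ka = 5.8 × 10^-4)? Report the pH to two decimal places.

HF ⇌ F- + H+
Ka = x²/(1.2 − x) = 5.8 × 10^-4
Assume x ≪ 1.2: x ≈ √(5.8 × 10^-4 × 1.2) = 2.64 × 10^-2 M
pH = −log[H+] = −log(2.64 × 10^-2) = 1.58

pH = 1.58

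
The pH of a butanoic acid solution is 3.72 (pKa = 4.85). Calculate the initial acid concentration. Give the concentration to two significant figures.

[H+] = 10^(-3.72) = 1.91 × 10^-4 M = x
Ka = 10^(−4.85) = 1.41 × 10^-5
Ka = x²/(C₀ − x) ⇒ C₀ = x + x²/Ka
C₀ = 1.91 × 10^-4 + (1.91 × 10^-4)²/(1.41 × 10^-5) = 2.78 × 10^-3 M

C₀ = 2.8 × 10^-3 M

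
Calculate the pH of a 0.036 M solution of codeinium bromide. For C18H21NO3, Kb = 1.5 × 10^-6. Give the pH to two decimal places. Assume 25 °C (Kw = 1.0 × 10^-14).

pH = 4.81

C18H22NO3+ is the conjugate acid of the weak base C18H21NO3.
Ka = Kw/Kb = 1.0×10^-14 / 1.5 × 10^-6 = 6.67 × 10^-9
Let x = [H+] at equilibrium. Ka = x²/(0.036 − x).
Assume x ≪ 0.036: x ≈ √(6.67 × 10^-9 × 0.036) = 1.55 × 10^-5 M
pH = −log[H+] = −log(1.55 × 10^-5) = 4.81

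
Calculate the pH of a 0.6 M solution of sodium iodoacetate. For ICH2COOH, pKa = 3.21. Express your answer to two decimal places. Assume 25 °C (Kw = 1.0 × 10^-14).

pH = 8.49

ICH2COO- is the conjugate base of the weak acid ICH2COOH.
Ka = 10^(−3.21) = 6.17 × 10^-4
Kb = Kw/Ka = 1.0×10^-14 / 6.17 × 10^-4 = 1.62 × 10^-11
Let x = [OH-] at equilibrium. Kb = x²/(0.6 − x).
Assume x ≪ 0.6: x ≈ √(1.62 × 10^-11 × 0.6) = 3.12 × 10^-6 M
pOH = 5.51, so pH = 14.00 − pOH = 8.49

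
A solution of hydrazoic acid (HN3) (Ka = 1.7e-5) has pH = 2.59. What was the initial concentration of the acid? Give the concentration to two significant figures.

C₀ = 3.9 × 10^-1 M

[H+] = 10^(-2.59) = 2.57 × 10^-3 M = x
Ka = x²/(C₀ − x) ⇒ C₀ = x + x²/Ka
C₀ = 2.57 × 10^-3 + (2.57 × 10^-3)²/(1.7 × 10^-5) = 3.91 × 10^-1 M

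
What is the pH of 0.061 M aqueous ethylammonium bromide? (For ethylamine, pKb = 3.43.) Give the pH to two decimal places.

pH = 5.89

C2H5NH3+ is the conjugate acid of the weak base C2H5NH2.
Kb = 10^(−3.43) = 3.72 × 10^-4
Ka = Kw/Kb = 1.0×10^-14 / 3.72 × 10^-4 = 2.69 × 10^-11
From the ICE table, Ka = [H+]²/(0.061 − [H+]) = 2.69 × 10^-11.
Since Ka ≪ C₀, [H+] ≈ √(Ka·C₀) = 1.28 × 10^-6 M.
([H+]/C₀ = 0.0021% < 5%, so the approximation holds.)
pH = −log[H+] = −log(1.28 × 10^-6) = 5.89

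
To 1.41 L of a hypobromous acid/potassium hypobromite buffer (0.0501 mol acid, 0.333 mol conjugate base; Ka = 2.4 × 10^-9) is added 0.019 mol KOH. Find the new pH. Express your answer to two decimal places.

OH- converts HOBr to OBr-: HOBr → 0.0311 mol, OBr- → 0.352 mol.
pKa = −log(2.4 × 10^-9) = 8.620
Henderson–Hasselbalch with mole ratio 0.352/0.0311: pH = 8.620 + (+1.054)

pH = 9.67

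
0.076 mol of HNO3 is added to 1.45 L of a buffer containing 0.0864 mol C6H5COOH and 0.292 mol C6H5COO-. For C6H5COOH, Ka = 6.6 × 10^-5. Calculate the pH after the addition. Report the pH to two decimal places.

Added H+ converts C6H5COO- to C6H5COOH: C6H5COOH → 0.162 mol, C6H5COO- → 0.216 mol.
pKa = −log(6.6 × 10^-5) = 4.180
Henderson–Hasselbalch with mole ratio 0.216/0.162: pH = 4.180 + (+0.125)

pH = 4.30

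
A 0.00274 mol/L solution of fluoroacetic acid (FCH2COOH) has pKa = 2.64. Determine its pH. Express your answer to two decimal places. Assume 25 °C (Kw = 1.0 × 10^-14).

FCH2COOH ⇌ FCH2COO- + H+
Ka = 10^(−2.64) = 2.29 × 10^-3
Ka = x²/(0.00274 − x) = 2.29 × 10^-3
x is not negligible relative to C₀; solve x² + 0.00229·x − 6.27e-06 = 0.
x = [−0.00229 + √(0.00229² + 2.51e-05)]/2 = 1.61 × 10^-3 M
pH = −log[H+] = −log(1.61 × 10^-3) = 2.79

pH = 2.79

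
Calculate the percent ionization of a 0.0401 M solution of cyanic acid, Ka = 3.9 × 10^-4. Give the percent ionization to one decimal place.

9.4%

HOCN ⇌ OCN- + H+; let x = [H+] at equilibrium.
Solve x² + 0.00039x − 1.56e-05 = 0 → x = 3.76 × 10^-3 M
% ionization = x/C₀ × 100% = 3.76 × 10^-3/0.0401 × 100% = 9.4%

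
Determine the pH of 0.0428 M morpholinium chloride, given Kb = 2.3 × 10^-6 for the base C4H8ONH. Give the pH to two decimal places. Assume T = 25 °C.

C4H8ONH2+ is the conjugate acid of the weak base C4H8ONH.
Ka = Kw/Kb = 1.0×10^-14 / 2.3 × 10^-6 = 4.35 × 10^-9
From the ICE table, Ka = x²/(0.0428 − x) = 4.35 × 10^-9.
Neglecting x in the denominator: x = √(4.35 × 10^-9 × 0.0428) = 1.36 × 10^-5 M
(x/C₀ = 0.032% < 5%, so the approximation holds.)
pH = −log[H+] = −log(1.36 × 10^-5) = 4.87

pH = 4.87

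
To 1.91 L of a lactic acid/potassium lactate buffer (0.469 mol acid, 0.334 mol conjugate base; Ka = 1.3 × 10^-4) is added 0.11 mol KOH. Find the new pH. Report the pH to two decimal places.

OH- converts CH3CH(OH)COOH to CH3CH(OH)COO-: CH3CH(OH)COOH → 0.359 mol, CH3CH(OH)COO- → 0.444 mol.
pKa = −log(1.3 × 10^-4) = 3.886
pH = pKa + log(n_CH3CH(OH)COO-/n_CH3CH(OH)COOH) = 3.886 + log(0.444/0.359) = 3.886 + (+0.092)

pH = 3.98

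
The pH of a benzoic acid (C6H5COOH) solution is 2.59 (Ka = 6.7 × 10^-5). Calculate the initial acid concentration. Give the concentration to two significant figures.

C₀ = 1.0 × 10^-1 M

[H+] = 10^(-2.59) = 2.57 × 10^-3 M = x
Ka = x²/(C₀ − x) ⇒ C₀ = x + x²/Ka
C₀ = 2.57 × 10^-3 + (2.57 × 10^-3)²/(6.7 × 10^-5) = 1.01 × 10^-1 M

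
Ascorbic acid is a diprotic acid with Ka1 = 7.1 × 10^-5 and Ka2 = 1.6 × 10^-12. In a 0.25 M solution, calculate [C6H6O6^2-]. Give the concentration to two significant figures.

1.6 × 10^-12 M

First ionization gives [H+] ≈ [HC6H6O6-] = 4.21 × 10^-3 M.
Second step: Ka2 = [H+][C6H6O6^2-]/[HC6H6O6-] ≈ [C6H6O6^2-] (since [H+] ≈ [HC6H6O6-]).
So [C6H6O6^2-] ≈ Ka2.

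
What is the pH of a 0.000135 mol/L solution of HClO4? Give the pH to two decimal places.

HClO4 is a strong acid and dissociates completely, so [H+] = 0.000135 M.
pH = -log(0.000135) = 3.87

pH = 3.87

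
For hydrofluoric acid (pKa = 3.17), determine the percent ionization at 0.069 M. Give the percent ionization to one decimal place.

9.4%

HF ⇌ F- + H+; let x = [H+] at equilibrium.
Ka = 10^(−3.17) = 6.76 × 10^-4
Ka = x²/(C₀ − x); solving the quadratic gives x = 6.50 × 10^-3 M.
% ionization = x/C₀ × 100% = 6.50 × 10^-3/0.069 × 100% = 9.4%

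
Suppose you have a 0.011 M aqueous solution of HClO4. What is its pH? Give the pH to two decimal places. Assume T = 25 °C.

HClO4 is a strong acid and dissociates completely, so [H+] = 0.011 M.
pH = -log(0.011) = 1.96

pH = 1.96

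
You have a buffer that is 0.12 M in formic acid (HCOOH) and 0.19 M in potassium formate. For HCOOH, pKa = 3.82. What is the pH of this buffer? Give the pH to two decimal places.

pH = pKa + log([A⁻]/[HA]) = 3.82 + log(0.19/0.12)
pH = 3.82 + (+0.200) = 4.02

pH = 4.02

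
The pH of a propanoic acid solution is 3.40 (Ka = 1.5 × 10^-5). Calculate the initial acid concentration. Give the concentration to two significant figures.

[H+] = 10^(-3.40) = 3.98 × 10^-4 M = x
Ka = x²/(C₀ − x) ⇒ C₀ = x + x²/Ka
C₀ = 3.98 × 10^-4 + (3.98 × 10^-4)²/(1.5 × 10^-5) = 1.10 × 10^-2 M

C₀ = 1.1 × 10^-2 M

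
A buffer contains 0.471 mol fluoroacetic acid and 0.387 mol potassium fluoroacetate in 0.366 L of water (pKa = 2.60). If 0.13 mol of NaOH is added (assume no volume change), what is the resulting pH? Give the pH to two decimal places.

After neutralization: n(FCH2COOH) = 0.341 mol, n(FCH2COO-) = 0.517 mol.
pH = pKa + log([A⁻]/[HA]) = 2.60 + log(0.517/0.341) = 2.60 +0.181

pH = 2.78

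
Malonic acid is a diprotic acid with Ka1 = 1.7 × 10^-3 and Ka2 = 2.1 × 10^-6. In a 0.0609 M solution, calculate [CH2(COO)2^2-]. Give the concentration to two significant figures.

2.1 × 10^-6 M

First ionization gives [H+] ≈ [CH2(COOH)COO-] = 9.36 × 10^-3 M.
Second step: Ka2 = [H+][CH2(COO)2^2-]/[CH2(COOH)COO-] ≈ [CH2(COO)2^2-] (since [H+] ≈ [CH2(COOH)COO-]).
So [CH2(COO)2^2-] ≈ Ka2.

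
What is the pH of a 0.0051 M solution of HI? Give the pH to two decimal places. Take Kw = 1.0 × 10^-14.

pH = 2.29

HI is a strong acid and dissociates completely, so [H+] = 0.0051 M.
pH = -log(0.0051) = 2.29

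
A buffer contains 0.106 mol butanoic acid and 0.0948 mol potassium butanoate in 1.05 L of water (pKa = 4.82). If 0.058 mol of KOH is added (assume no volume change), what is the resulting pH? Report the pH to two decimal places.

OH- converts CH3(CH2)2COOH to CH3(CH2)2COO-: CH3(CH2)2COOH → 0.048 mol, CH3(CH2)2COO- → 0.153 mol.
pH = pKa + log([A⁻]/[HA]) = 4.82 + log(0.153/0.048) = 4.82 +0.503

pH = 5.32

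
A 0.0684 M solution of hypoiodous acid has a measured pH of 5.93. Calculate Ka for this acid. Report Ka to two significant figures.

Ka = 2.0 × 10^-11

[H+] = 10^(-5.93) = 1.17 × 10^-6 M
At equilibrium [HA] = 0.0684 − 1.17 × 10^-6 = 6.84 × 10^-2 M
Ka = [H+][A-]/[HA] = (1.17 × 10^-6)² / 6.84 × 10^-2 = 2.0 × 10^-11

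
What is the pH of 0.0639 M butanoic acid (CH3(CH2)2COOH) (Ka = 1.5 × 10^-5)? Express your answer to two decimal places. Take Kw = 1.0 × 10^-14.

pH = 3.01

CH3(CH2)2COOH ⇌ CH3(CH2)2COO- + H+
Let x = [H+] at equilibrium. Ka = x²/(0.0639 − x).
Since Ka ≪ C₀, x ≈ √(Ka·C₀) = 9.79 × 10^-4 M.
(x/C₀ = 1.5% < 5%, so the approximation holds.)
pH = −log[H+] = −log(9.79 × 10^-4) = 3.01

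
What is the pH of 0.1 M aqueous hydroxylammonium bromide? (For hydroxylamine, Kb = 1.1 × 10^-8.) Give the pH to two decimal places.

NH3OH+ is the conjugate acid of the weak base NH2OH.
Ka = Kw/Kb = 1.0×10^-14 / 1.1 × 10^-8 = 9.09 × 10^-7
From the ICE table, Ka = x²/(0.1 − x) = 9.09 × 10^-7.
Assume x ≪ 0.1: x ≈ √(9.09 × 10^-7 × 0.1) = 3.01 × 10^-4 M
pH = −log[H+] = −log(3.01 × 10^-4) = 3.52

pH = 3.52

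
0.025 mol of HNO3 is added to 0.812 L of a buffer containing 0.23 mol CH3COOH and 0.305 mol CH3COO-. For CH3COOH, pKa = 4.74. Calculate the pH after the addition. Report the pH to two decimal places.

pH = 4.78

Added H+ converts CH3COO- to CH3COOH: CH3COOH → 0.255 mol, CH3COO- → 0.28 mol.
pH = pKa + log([A⁻]/[HA]) = 4.74 + log(0.28/0.255) = 4.74 +0.041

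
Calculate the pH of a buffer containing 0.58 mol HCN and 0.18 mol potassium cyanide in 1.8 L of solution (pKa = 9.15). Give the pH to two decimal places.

pH = 8.64

pH = pKa + log([A⁻]/[HA]) = 9.15 + log(0.18/0.58)
pH = 9.15 + (-0.508) = 8.64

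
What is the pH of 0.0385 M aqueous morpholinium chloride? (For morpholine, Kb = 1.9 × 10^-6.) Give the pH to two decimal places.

C4H8ONH2+ is the conjugate acid of the weak base C4H8ONH.
Ka = Kw/Kb = 1.0×10^-14 / 1.9 × 10^-6 = 5.26 × 10^-9
From the ICE table, Ka = [H+]²/(0.0385 − [H+]) = 5.26 × 10^-9.
Since Ka ≪ C₀, [H+] ≈ √(Ka·C₀) = 1.42 × 10^-5 M.
([H+]/C₀ = 0.037% < 5%, so the approximation holds.)
pH = −log(1.42 × 10^-5) = 4.85

pH = 4.85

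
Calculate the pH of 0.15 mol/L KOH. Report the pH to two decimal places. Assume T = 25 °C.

KOH is a strong base; [OH-] = 0.15 M.
pOH = -log(0.15) = 0.82
pH = 14.00 - 0.82 = 13.18

pH = 13.18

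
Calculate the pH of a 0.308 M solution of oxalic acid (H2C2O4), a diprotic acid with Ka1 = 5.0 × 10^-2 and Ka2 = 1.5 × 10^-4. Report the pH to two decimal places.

Since Ka1 ≫ Ka2, the first ionization dominates [H+].
Ka1 = x²/(0.308 − x) = 5.0 × 10^-2
Solving the quadratic: x = (−Ka1 + √(Ka1² + 4·Ka1·C₀))/2 = 1.02 × 10^-1 M
pH = −log(1.02 × 10^-1) = 0.99

pH = 0.99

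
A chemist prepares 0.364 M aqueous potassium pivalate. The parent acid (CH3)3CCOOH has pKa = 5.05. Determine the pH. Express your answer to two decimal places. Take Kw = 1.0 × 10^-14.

pH = 9.31

(CH3)3CCOO- is the conjugate base of the weak acid (CH3)3CCOOH.
Ka = 10^(−5.05) = 8.91 × 10^-6
Kb = Kw/Ka = 1.0×10^-14 / 8.91 × 10^-6 = 1.12 × 10^-9
Kb = x²/(0.364 − x) = 1.12 × 10^-9
Since Kb ≪ C₀, x ≈ √(Kb·C₀) = 2.02 × 10^-5 M.
Check: 0.0055% ionized — well under 5%, approximation valid.
pOH = 4.69, so pH = 14.00 − pOH = 9.31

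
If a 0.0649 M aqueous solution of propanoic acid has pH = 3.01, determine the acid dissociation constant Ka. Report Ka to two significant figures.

Ka = 1.5 × 10^-5

[H+] = 10^(-3.01) = 9.77 × 10^-4 M
At equilibrium [HA] = 0.0649 − 9.77 × 10^-4 = 6.39 × 10^-2 M
Ka = [H+][A-]/[HA] = (9.77 × 10^-4)² / 6.39 × 10^-2 = 1.5 × 10^-5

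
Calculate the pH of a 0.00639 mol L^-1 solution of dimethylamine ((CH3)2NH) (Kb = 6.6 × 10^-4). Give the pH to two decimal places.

pH = 11.24

(CH3)2NH + H2O ⇌ (CH3)2NH2+ + OH-
Kb = [OH-]²/(0.00639 − [OH-]) = 6.6 × 10^-4
[OH-] is not negligible relative to C₀; solve [OH-]² + 0.00066·[OH-] − 4.22e-06 = 0.
[OH-] = [−0.00066 + √(0.00066² + 1.69e-05)]/2 = 1.75 × 10^-3 M
pOH = −log(1.75 × 10^-3) = 2.76; pH = 14.00 − 2.76 = 11.24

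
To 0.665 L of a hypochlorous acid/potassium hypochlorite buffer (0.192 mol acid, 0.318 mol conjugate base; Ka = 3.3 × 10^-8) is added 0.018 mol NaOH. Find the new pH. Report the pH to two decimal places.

pH = 7.77

OH- converts HOCl to OCl-: HOCl → 0.174 mol, OCl- → 0.336 mol.
pKa = −log(3.3 × 10^-8) = 7.481
pH = pKa + log(n_OCl-/n_HOCl) = 7.481 + log(0.336/0.174) = 7.481 + (+0.286)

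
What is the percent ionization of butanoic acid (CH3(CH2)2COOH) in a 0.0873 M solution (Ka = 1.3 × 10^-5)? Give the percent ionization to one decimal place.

CH3(CH2)2COOH ⇌ CH3(CH2)2COO- + H+; let x = [H+] at equilibrium.
x ≈ √(Ka·C₀) = √(1.3 × 10^-5 × 0.0873) = 1.07 × 10^-3 M
Fraction ionized = 1.07 × 10^-3 / 0.0873 = 0.0123 → 1.2%

1.2%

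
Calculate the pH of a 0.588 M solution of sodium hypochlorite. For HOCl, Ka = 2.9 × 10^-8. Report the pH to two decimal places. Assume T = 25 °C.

OCl- is the conjugate base of the weak acid HOCl.
Kb = Kw/Ka = 1.0×10^-14 / 2.9 × 10^-8 = 3.45 × 10^-7
From the ICE table, Kb = [OH-]²/(0.588 − [OH-]) = 3.45 × 10^-7.
Since Kb ≪ C₀, [OH-] ≈ √(Kb·C₀) = 4.50 × 10^-4 M.
pOH = 3.35, so pH = 14.00 − pOH = 10.65

pH = 10.65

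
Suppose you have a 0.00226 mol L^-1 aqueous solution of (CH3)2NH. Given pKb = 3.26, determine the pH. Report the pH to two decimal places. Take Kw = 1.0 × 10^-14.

pH = 10.94

(CH3)2NH + H2O ⇌ (CH3)2NH2+ + OH-
Kb = 10^(−3.26) = 5.50 × 10^-4
From the ICE table, Kb = [OH-]²/(0.00226 − [OH-]) = 5.50 × 10^-4.
[OH-] is not negligible relative to C₀; solve [OH-]² + 0.00055·[OH-] − 1.24e-06 = 0.
[OH-] = [−0.00055 + √(0.00055² + 4.97e-06)]/2 = 8.73 × 10^-4 M
pOH = −log(8.73 × 10^-4) = 3.06; pH = 14.00 − 3.06 = 10.94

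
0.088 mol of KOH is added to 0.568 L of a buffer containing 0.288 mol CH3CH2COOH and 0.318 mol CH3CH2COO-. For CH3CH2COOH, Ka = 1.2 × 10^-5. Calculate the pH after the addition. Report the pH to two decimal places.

After neutralization: n(CH3CH2COOH) = 0.2 mol, n(CH3CH2COO-) = 0.406 mol.
pKa = −log(1.2 × 10^-5) = 4.921
Henderson–Hasselbalch with mole ratio 0.406/0.2: pH = 4.921 + (+0.307)

pH = 5.23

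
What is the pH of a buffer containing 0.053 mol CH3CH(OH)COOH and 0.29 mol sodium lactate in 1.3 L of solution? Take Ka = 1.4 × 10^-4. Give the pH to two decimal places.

pKa = −log(1.4 × 10^-4) = 3.854
pH = pKa + log([A⁻]/[HA]) = 3.854 + log(0.29/0.053)
pH = 3.854 + (+0.738) = 4.59

pH = 4.59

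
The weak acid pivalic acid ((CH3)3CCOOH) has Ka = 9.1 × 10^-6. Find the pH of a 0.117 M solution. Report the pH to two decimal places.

(CH3)3CCOOH ⇌ (CH3)3CCOO- + H+
Let x = [H+] at equilibrium. Ka = x²/(0.117 − x).
Since Ka ≪ C₀, x ≈ √(Ka·C₀) = 1.03 × 10^-3 M.
pH = −log[H+] = −log(1.03 × 10^-3) = 2.99

pH = 2.99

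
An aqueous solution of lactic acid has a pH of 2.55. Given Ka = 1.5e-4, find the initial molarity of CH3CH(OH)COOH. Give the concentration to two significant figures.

C₀ = 5.6 × 10^-2 M

[H+] = 10^(-2.55) = 2.82 × 10^-3 M = x
Ka = x²/(C₀ − x) ⇒ C₀ = x + x²/Ka
C₀ = 2.82 × 10^-3 + (2.82 × 10^-3)²/(1.5 × 10^-4) = 5.58 × 10^-2 M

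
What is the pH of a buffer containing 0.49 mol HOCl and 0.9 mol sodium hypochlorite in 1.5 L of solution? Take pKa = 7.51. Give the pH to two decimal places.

Using pH = pKa + log([base]/[acid]) with [base]/[acid] = 0.9/0.49:
pH = 7.51 + (+0.264) = 7.77

pH = 7.77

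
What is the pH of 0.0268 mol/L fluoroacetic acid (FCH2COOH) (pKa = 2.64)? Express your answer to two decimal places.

FCH2COOH ⇌ FCH2COO- + H+
Ka = 10^(−2.64) = 2.29 × 10^-3
Ka = [H+]²/(0.0268 − [H+]) = 2.29 × 10^-3
[H+] is not negligible relative to C₀; solve [H+]² + 0.00229·[H+] − 6.14e-05 = 0.
[H+] = [−0.00229 + √(0.00229² + 0.000245)]/2 = 6.77 × 10^-3 M
pH = −log(6.77 × 10^-3) = 2.17

pH = 2.17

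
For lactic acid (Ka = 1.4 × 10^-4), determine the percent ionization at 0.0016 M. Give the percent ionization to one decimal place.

25.5%

CH3CH(OH)COOH ⇌ CH3CH(OH)COO- + H+; let x = [H+] at equilibrium.
Solve x² + 0.00014x − 2.24e-07 = 0 → x = 4.08 × 10^-4 M
% ionization = x/C₀ × 100% = 4.08 × 10^-4/0.0016 × 100% = 25.5%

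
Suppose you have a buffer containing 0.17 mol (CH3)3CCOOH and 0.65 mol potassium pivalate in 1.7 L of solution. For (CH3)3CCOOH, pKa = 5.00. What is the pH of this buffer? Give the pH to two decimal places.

Henderson–Hasselbalch: pH = pKa + log([(CH3)3CCOO-]/[(CH3)3CCOOH]) = 5.00 + log(0.65/0.17)
pH = 5.00 + (+0.582) = 5.58

pH = 5.58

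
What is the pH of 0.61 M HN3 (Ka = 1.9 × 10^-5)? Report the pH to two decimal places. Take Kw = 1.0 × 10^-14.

HN3 ⇌ N3- + H+
From the ICE table, Ka = [H+]²/(0.61 − [H+]) = 1.9 × 10^-5.
Neglecting [H+] in the denominator: [H+] = √(1.9 × 10^-5 × 0.61) = 3.40 × 10^-3 M
Check: 0.56% ionized — well under 5%, approximation valid.
pH = −log[H+] = −log(3.40 × 10^-3) = 2.47

pH = 2.47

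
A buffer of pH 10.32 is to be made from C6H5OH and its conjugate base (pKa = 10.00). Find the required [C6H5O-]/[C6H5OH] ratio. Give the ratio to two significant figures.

ratio = 2.1

pH = pKa + log(r) ⇒ log(r) = 10.32 − 10.00 = +0.32
r = [C6H5O-]/[C6H5OH] = 10^(+0.32) = 2.09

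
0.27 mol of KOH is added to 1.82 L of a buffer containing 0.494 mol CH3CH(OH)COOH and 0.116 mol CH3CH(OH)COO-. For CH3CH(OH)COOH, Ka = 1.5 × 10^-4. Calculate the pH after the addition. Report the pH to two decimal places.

OH- converts CH3CH(OH)COOH to CH3CH(OH)COO-: CH3CH(OH)COOH → 0.224 mol, CH3CH(OH)COO- → 0.386 mol.
pKa = −log(1.5 × 10^-4) = 3.824
Henderson–Hasselbalch with mole ratio 0.386/0.224: pH = 3.824 + (+0.236)

pH = 4.06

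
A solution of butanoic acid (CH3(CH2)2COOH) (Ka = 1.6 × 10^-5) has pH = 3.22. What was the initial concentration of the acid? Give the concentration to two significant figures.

[H+] = 10^(-3.22) = 6.03 × 10^-4 M = x
Ka = x²/(C₀ − x) ⇒ C₀ = x + x²/Ka
C₀ = 6.03 × 10^-4 + (6.03 × 10^-4)²/(1.6 × 10^-5) = 2.33 × 10^-2 M

C₀ = 2.3 × 10^-2 M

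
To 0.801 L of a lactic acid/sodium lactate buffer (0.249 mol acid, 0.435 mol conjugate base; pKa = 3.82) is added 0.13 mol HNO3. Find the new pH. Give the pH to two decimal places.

Added H+ converts CH3CH(OH)COO- to CH3CH(OH)COOH: CH3CH(OH)COOH → 0.379 mol, CH3CH(OH)COO- → 0.305 mol.
pH = pKa + log(n_CH3CH(OH)COO-/n_CH3CH(OH)COOH) = 3.82 + log(0.305/0.379) = 3.82 + (-0.094)

pH = 3.73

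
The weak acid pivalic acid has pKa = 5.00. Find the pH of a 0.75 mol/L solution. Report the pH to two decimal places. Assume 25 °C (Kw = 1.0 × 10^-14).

(CH3)3CCOOH ⇌ (CH3)3CCOO- + H+
Ka = 10^(−5.00) = 1.00 × 10^-5
Ka = x²/(0.75 − x) = 1.00 × 10^-5
Since Ka ≪ C₀, x ≈ √(Ka·C₀) = 2.74 × 10^-3 M.
(x/C₀ = 0.37% < 5%, so the approximation holds.)
pH = −log[H+] = −log(2.74 × 10^-3) = 2.56

pH = 2.56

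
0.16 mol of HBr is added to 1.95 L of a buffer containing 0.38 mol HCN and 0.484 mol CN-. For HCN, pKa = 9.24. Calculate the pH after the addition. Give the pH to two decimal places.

pH = 9.02

Added H+ converts CN- to HCN: HCN → 0.54 mol, CN- → 0.324 mol.
Henderson–Hasselbalch with mole ratio 0.324/0.54: pH = 9.24 + (-0.222)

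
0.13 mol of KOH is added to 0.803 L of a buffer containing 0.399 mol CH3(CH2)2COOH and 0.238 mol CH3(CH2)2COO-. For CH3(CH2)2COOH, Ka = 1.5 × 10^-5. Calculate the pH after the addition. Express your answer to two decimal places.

OH- converts CH3(CH2)2COOH to CH3(CH2)2COO-: CH3(CH2)2COOH → 0.269 mol, CH3(CH2)2COO- → 0.368 mol.
pKa = −log(1.5 × 10^-5) = 4.824
pH = pKa + log([A⁻]/[HA]) = 4.824 + log(0.368/0.269) = 4.824 +0.136

pH = 4.96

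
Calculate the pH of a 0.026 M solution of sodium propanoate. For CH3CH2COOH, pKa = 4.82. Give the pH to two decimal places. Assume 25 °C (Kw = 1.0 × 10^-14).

CH3CH2COO- is the conjugate base of the weak acid CH3CH2COOH.
Ka = 10^(−4.82) = 1.51 × 10^-5
Kb = Kw/Ka = 1.0×10^-14 / 1.51 × 10^-5 = 6.62 × 10^-10
From the ICE table, Kb = [OH-]²/(0.026 − [OH-]) = 6.62 × 10^-10.
Neglecting [OH-] in the denominator: [OH-] = √(6.62 × 10^-10 × 0.026) = 4.15 × 10^-6 M
pOH = −log(4.15 × 10^-6) = 5.38; pH = 14.00 − 5.38 = 8.62

pH = 8.62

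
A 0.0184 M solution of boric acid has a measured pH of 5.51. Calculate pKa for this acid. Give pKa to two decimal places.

pKa = 9.28

[H+] = 10^(-5.51) = 3.09 × 10^-6 M
At equilibrium [HA] = 0.0184 − 3.09 × 10^-6 = 1.84 × 10^-2 M
Ka = [H+][A-]/[HA] = (3.09 × 10^-6)² / 1.84 × 10^-2 = 5.19 × 10^-10
pKa = -log(5.19 × 10^-10) = 9.28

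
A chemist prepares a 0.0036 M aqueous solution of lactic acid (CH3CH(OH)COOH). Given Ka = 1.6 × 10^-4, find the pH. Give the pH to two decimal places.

CH3CH(OH)COOH ⇌ CH3CH(OH)COO- + H+
From the ICE table, Ka = x²/(0.0036 − x) = 1.6 × 10^-4.
x is not negligible relative to C₀; solve x² + 0.00016·x − 5.76e-07 = 0.
x = [−0.00016 + √(0.00016² + 2.3e-06)]/2 = 6.83 × 10^-4 M
pH = −log[H+] = −log(6.83 × 10^-4) = 3.17

pH = 3.17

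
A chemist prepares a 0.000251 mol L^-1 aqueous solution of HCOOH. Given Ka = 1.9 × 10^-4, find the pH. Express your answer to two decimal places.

HCOOH ⇌ HCOO- + H+
Ka = [H+]²/(0.000251 − [H+]) = 1.9 × 10^-4
[H+] is not negligible relative to C₀; solve [H+]² + 0.00019·[H+] − 4.77e-08 = 0.
[H+] = [−0.00019 + √(0.00019² + 1.91e-07)]/2 = 1.43 × 10^-4 M
pH = −log[H+] = −log(1.43 × 10^-4) = 3.84

pH = 3.84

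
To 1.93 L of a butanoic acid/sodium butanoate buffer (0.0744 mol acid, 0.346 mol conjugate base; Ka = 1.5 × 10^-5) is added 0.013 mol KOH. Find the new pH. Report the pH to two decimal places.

OH- converts CH3(CH2)2COOH to CH3(CH2)2COO-: CH3(CH2)2COOH → 0.0614 mol, CH3(CH2)2COO- → 0.359 mol.
pKa = −log(1.5 × 10^-5) = 4.824
pH = pKa + log([A⁻]/[HA]) = 4.824 + log(0.359/0.0614) = 4.824 +0.767

pH = 5.59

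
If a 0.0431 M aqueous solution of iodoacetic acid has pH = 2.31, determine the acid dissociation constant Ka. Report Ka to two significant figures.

[H+] = 10^(-2.31) = 4.90 × 10^-3 M
At equilibrium [HA] = 0.0431 − 4.90 × 10^-3 = 3.82 × 10^-2 M
Ka = [H+][A-]/[HA] = (4.90 × 10^-3)² / 3.82 × 10^-2 = 6.3 × 10^-4

Ka = 6.3 × 10^-4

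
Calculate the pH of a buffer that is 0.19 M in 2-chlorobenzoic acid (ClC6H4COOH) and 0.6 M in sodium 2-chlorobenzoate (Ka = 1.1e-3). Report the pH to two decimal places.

pH = 3.46

pKa = −log(1.1 × 10^-3) = 2.959
pH = pKa + log([A⁻]/[HA]) = 2.959 + log(0.6/0.19)
pH = 2.959 + (+0.499) = 3.46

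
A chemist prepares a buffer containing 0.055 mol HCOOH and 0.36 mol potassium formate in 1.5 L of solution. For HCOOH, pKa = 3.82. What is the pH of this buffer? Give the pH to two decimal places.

pH = 4.64

pH = pKa + log([A⁻]/[HA]) = 3.82 + log(0.36/0.055)
pH = 3.82 + (+0.816) = 4.64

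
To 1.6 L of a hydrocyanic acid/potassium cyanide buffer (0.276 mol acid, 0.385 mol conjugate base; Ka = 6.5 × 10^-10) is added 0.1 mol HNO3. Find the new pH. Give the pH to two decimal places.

pH = 9.07

Added H+ converts CN- to HCN: HCN → 0.376 mol, CN- → 0.285 mol.
pKa = −log(6.5 × 10^-10) = 9.187
pH = pKa + log([A⁻]/[HA]) = 9.187 + log(0.285/0.376) = 9.187 -0.120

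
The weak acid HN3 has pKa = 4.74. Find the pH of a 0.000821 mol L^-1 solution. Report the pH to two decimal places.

HN3 ⇌ N3- + H+
Ka = 10^(−4.74) = 1.82 × 10^-5
From the ICE table, Ka = [H+]²/(0.000821 − [H+]) = 1.82 × 10^-5.
Here C₀/Ka ≈ 45.1, so the small-[H+] approximation fails. Use the quadratic:
[H+] = (−Ka + √(Ka² + 4·Ka·C₀))/2 = 1.13 × 10^-4 M
pH = −log[H+] = −log(1.13 × 10^-4) = 3.95

pH = 3.95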